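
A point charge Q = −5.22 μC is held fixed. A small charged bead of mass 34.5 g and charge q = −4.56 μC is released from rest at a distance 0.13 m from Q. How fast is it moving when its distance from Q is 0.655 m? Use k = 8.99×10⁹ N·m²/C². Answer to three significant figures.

8.75 m/s

Only the electrostatic force acts, so mechanical energy is conserved: ½mv² = U₁ − U₂ = kQq(1/r₁ − 1/r₂).
U₁ − U₂ = (8.99×10⁹ N·m²/C²)(-5.22×10⁻⁶ C)(-4.56×10⁻⁶ C)(1/0.130 − 1/0.655) = 1.32 J.
v = √(2·1.32/0.0345) = 8.75 m/s.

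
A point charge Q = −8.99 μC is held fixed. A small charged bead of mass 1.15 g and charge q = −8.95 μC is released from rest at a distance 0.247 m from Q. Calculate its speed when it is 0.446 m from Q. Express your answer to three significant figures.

Only the electrostatic force acts, so mechanical energy is conserved: ½mv² = U₁ − U₂ = kQq(1/r₁ − 1/r₂).
U₁ − U₂ = (8.99×10⁹ N·m²/C²)(-8.99×10⁻⁶ C)(-8.95×10⁻⁶ C)(1/0.247 − 1/0.446) = 1.31 J.
v = √(2·1.31/1.15×10⁻³) = 47.7 m/s.

47.7 m/s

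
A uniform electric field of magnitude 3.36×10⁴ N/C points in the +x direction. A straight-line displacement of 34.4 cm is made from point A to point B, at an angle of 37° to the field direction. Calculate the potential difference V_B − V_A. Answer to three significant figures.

Only the component of displacement along E changes the potential: ΔV = −E·d·cosθ.
ΔV = −(3.36×10⁴ V/m)(0.344 m)cos37° = -9230 V.

-9230 V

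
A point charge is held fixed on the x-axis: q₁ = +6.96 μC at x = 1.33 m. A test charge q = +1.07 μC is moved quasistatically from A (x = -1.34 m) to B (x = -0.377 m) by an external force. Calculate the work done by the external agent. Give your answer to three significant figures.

For quasistatic motion the external work equals the change in potential energy: W_ext = qΔV = q(V_B − V_A).
At A: distance to the source charge is 2.67 m; V_A = kq₁/r = 2.34×10⁴ V.
At B: distance to the source charge is 1.71 m; V_B = kq₁/r = 3.67×10⁴ V.
ΔV = V_B − V_A = 1.32×10⁴ V.
W_ext = qΔV = (1.07×10⁻⁶ C)(1.32×10⁴ V) = 0.0141 J.

0.0141 J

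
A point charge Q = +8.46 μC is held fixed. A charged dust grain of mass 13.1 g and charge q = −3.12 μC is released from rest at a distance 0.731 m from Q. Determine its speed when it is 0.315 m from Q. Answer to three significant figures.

Only the electrostatic force acts, so mechanical energy is conserved: ½mv² = U₁ − U₂ = kQq(1/r₁ − 1/r₂).
U₁ − U₂ = (8.99×10⁹ N·m²/C²)(8.46×10⁻⁶ C)(-3.12×10⁻⁶ C)(1/0.731 − 1/0.315) = 0.429 J.
v = √(2·0.429/0.0131) = 8.09 m/s.

8.09 m/s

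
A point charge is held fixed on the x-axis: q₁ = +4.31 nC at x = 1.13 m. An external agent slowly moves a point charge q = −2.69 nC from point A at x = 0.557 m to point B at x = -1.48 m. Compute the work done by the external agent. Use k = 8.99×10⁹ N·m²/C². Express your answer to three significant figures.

1.42×10⁻⁷ J

For quasistatic motion the external work equals the change in potential energy: W_ext = qΔV = q(V_B − V_A).
At A: distance to the source charge is 0.573 m; V_A = kq₁/r = 67.6 V.
At B: distance to the source charge is 2.61 m; V_B = kq₁/r = 14.8 V.
ΔV = V_B − V_A = -52.8 V.
W_ext = qΔV = (-2.69×10⁻⁹ C)(-52.8 V) = 1.42×10⁻⁷ J.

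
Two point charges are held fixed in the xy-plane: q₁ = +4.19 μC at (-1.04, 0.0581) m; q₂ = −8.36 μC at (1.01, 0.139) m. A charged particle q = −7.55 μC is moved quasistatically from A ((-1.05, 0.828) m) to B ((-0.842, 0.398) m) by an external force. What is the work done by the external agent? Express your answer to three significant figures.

-0.311 J

For quasistatic motion the external work equals the change in potential energy: W_ext = qΔV = q(V_B − V_A).
At A: distances to the source charges are 0.770 m, 2.17 m; V_A = Σ kqᵢ/rᵢ = 1.43×10⁴ V.
At B: distances to the source charges are 0.393 m, 1.87 m; V_B = Σ kqᵢ/rᵢ = 5.56×10⁴ V.
ΔV = V_B − V_A = 4.12×10⁴ V.
W_ext = qΔV = (-7.55×10⁻⁶ C)(4.12×10⁴ V) = -0.311 J.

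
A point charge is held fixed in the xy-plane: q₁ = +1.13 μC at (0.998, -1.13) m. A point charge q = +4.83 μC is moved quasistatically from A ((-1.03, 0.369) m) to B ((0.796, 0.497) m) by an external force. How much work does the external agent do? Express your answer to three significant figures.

0.0105 J

For quasistatic motion the external work equals the change in potential energy: W_ext = qΔV = q(V_B − V_A).
At A: distance to the source charge is 2.52 m; V_A = kq₁/r = 4030 V.
At B: distance to the source charge is 1.64 m; V_B = kq₁/r = 6200 V.
ΔV = V_B − V_A = 2170 V.
W_ext = qΔV = (4.83×10⁻⁶ C)(2170 V) = 0.0105 J.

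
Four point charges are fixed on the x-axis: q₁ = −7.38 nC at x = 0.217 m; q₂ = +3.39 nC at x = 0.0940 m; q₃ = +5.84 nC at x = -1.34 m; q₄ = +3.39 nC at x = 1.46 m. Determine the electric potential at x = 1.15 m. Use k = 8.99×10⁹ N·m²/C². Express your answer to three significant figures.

77.1 V

The total potential is the scalar sum of each charge's contribution, V = Σ kqᵢ/rᵢ.
Distances from the field point to each charge: r₁ = 0.933 m, r₂ = 1.06 m, r₃ = 2.49 m, r₄ = 0.310 m.
V = k[(-7.38×10⁻⁹)/(0.933) + (3.39×10⁻⁹)/(1.06) + (5.84×10⁻⁹)/(2.49) + (3.39×10⁻⁹)/(0.310)] = 77.1 V.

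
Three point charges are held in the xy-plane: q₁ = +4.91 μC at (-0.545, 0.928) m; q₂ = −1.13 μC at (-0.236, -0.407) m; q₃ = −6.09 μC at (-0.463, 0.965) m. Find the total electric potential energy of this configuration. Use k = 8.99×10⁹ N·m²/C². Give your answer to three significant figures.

-2.98 J

The work to assemble the configuration equals its total potential energy, U = Σ kqᵢqⱼ/rᵢⱼ over all pairs.
Pair separations: r₁₂ = 1.37 m, r₁₃ = 0.0900 m, r₂₃ = 1.39 m.
U = (-0.0364) + (-2.99) + (0.0445) = -2.98 J.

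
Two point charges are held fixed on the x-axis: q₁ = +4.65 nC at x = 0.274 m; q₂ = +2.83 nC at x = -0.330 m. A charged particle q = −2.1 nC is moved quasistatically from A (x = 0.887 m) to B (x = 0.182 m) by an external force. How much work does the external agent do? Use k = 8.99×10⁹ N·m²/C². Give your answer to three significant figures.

-8.71×10⁻⁷ J

For quasistatic motion the external work equals the change in potential energy: W_ext = qΔV = q(V_B − V_A).
At A: distances to the source charges are 0.613 m, 1.22 m; V_A = Σ kqᵢ/rᵢ = 89.1 V.
At B: distances to the source charges are 0.0920 m, 0.512 m; V_B = Σ kqᵢ/rᵢ = 504 V.
ΔV = V_B − V_A = 415 V.
W_ext = qΔV = (-2.10×10⁻⁹ C)(415 V) = -8.71×10⁻⁷ J.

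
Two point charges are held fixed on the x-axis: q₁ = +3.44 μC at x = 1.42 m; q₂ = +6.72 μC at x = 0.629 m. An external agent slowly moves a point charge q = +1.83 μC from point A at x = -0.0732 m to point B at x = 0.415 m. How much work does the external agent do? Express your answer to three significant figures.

0.378 J

For quasistatic motion the external work equals the change in potential energy: W_ext = qΔV = q(V_B − V_A).
At A: distances to the source charges are 1.49 m, 0.702 m; V_A = Σ kqᵢ/rᵢ = 1.07×10⁵ V.
At B: distances to the source charges are 1.00 m, 0.214 m; V_B = Σ kqᵢ/rᵢ = 3.13×10⁵ V.
ΔV = V_B − V_A = 2.06×10⁵ V.
W_ext = qΔV = (1.83×10⁻⁶ C)(2.06×10⁵ V) = 0.378 J.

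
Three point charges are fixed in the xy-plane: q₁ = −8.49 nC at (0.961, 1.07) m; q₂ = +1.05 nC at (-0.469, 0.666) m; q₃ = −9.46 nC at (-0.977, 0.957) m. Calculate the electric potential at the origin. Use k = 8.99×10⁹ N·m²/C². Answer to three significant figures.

-104 V

The total potential is the scalar sum of each charge's contribution, V = Σ kqᵢ/rᵢ.
Distances from the field point to each charge: r₁ = 1.44 m, r₂ = 0.815 m, r₃ = 1.37 m.
V = k[(-8.49×10⁻⁹)/(1.44) + (1.05×10⁻⁹)/(0.815) + (-9.46×10⁻⁹)/(1.37)] = -104 V.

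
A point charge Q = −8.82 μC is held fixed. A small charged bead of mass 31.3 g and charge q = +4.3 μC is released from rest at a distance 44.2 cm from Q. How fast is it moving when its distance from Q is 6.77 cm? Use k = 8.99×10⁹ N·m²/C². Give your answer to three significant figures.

16.5 m/s

Only the electrostatic force acts, so mechanical energy is conserved: ½mv² = U₁ − U₂ = kQq(1/r₁ − 1/r₂).
U₁ − U₂ = (8.99×10⁹ N·m²/C²)(-8.82×10⁻⁶ C)(4.30×10⁻⁶ C)(1/0.442 − 1/0.0677) = 4.26 J.
v = √(2·4.26/0.0313) = 16.5 m/s.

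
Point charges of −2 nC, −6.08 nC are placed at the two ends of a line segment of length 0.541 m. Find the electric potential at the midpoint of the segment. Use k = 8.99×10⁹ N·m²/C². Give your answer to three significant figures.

-269 V

Electric potential is a scalar, so the contributions from each charge add algebraically: V = Σ kqᵢ/rᵢ.
Each charge is 0.271 m from the midpoint.
V = k[(-2.00×10⁻⁹)/(0.271) + (-6.08×10⁻⁹)/(0.271)] = -269 V.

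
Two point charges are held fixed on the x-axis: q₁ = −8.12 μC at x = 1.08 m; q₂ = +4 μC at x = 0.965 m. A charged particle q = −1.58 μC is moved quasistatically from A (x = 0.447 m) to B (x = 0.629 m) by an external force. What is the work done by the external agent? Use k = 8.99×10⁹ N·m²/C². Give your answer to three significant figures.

0.0141 J

For quasistatic motion the external work equals the change in potential energy: W_ext = qΔV = q(V_B − V_A).
At A: distances to the source charges are 0.633 m, 0.518 m; V_A = Σ kqᵢ/rᵢ = -4.59×10⁴ V.
At B: distances to the source charges are 0.451 m, 0.336 m; V_B = Σ kqᵢ/rᵢ = -5.48×10⁴ V.
ΔV = V_B − V_A = -8930 V.
W_ext = qΔV = (-1.58×10⁻⁶ C)(-8930 V) = 0.0141 J.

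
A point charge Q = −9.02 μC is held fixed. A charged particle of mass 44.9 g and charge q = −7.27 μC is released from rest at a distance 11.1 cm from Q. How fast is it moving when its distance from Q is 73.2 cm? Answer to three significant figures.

Only the electrostatic force acts, so mechanical energy is conserved: ½mv² = U₁ − U₂ = kQq(1/r₁ − 1/r₂).
U₁ − U₂ = (8.99×10⁹ N·m²/C²)(-9.02×10⁻⁶ C)(-7.27×10⁻⁶ C)(1/0.111 − 1/0.732) = 4.51 J.
v = √(2·4.51/0.0449) = 14.2 m/s.

14.2 m/s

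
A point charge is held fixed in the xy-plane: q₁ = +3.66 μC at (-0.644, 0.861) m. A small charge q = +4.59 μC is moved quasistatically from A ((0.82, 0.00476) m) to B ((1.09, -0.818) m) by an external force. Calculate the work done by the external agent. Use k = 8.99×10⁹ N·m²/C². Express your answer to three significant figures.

For quasistatic motion the external work equals the change in potential energy: W_ext = qΔV = q(V_B − V_A).
At A: distance to the source charge is 1.70 m; V_A = kq₁/r = 1.94×10⁴ V.
At B: distance to the source charge is 2.41 m; V_B = kq₁/r = 1.36×10⁴ V.
ΔV = V_B − V_A = -5770 V.
W_ext = qΔV = (4.59×10⁻⁶ C)(-5770 V) = -0.0265 J.

-0.0265 J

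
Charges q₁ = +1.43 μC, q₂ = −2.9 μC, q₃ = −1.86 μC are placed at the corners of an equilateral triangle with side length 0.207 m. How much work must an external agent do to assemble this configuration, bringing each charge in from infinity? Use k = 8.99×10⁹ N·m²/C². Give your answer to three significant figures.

The work to assemble the configuration equals its total potential energy, U = Σ kqᵢqⱼ/rᵢⱼ over all pairs.
All three pair separations equal the side length, 0.207 m.
U = (-0.180) + (-0.116) + (0.234) = -0.0614 J.

-0.0614 J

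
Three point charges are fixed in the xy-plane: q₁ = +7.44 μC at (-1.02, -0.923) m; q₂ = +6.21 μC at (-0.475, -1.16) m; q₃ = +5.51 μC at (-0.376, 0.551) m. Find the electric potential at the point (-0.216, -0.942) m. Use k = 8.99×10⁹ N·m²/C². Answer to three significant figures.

2.81×10⁵ V

Electric potential is a scalar, so the contributions from each charge add algebraically: V = Σ kqᵢ/rᵢ.
Distances from the field point to each charge: r₁ = 0.804 m, r₂ = 0.339 m, r₃ = 1.50 m.
V = k[(7.44×10⁻⁶)/(0.804) + (6.21×10⁻⁶)/(0.339) + (5.51×10⁻⁶)/(1.50)] = 2.81×10⁵ V.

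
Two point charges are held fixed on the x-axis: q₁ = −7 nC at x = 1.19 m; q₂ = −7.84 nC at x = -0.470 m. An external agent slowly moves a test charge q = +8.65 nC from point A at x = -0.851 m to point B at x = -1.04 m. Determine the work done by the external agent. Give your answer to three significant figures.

5.53×10⁻⁷ J

For quasistatic motion the external work equals the change in potential energy: W_ext = qΔV = q(V_B − V_A).
At A: distances to the source charges are 2.04 m, 0.381 m; V_A = Σ kqᵢ/rᵢ = -216 V.
At B: distances to the source charges are 2.23 m, 0.570 m; V_B = Σ kqᵢ/rᵢ = -152 V.
ΔV = V_B − V_A = 64.0 V.
W_ext = qΔV = (8.65×10⁻⁹ C)(64.0 V) = 5.53×10⁻⁷ J.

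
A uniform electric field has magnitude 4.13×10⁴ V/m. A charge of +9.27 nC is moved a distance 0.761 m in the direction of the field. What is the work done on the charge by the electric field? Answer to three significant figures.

2.91×10⁻⁴ J

The potential change for a displacement 0.761 m in the direction of the field is ΔV = −Ed = -3.14×10⁴ V.
W_field = −qΔV = 2.91×10⁻⁴ J.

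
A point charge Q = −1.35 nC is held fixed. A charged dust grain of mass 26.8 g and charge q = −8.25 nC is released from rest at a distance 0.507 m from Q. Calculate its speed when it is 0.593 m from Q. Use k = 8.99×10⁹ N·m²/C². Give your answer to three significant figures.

1.46×10⁻³ m/s

Only the electrostatic force acts, so mechanical energy is conserved: ½mv² = U₁ − U₂ = kQq(1/r₁ − 1/r₂).
U₁ − U₂ = (8.99×10⁹ N·m²/C²)(-1.35×10⁻⁹ C)(-8.25×10⁻⁹ C)(1/0.507 − 1/0.593) = 2.86×10⁻⁸ J.
v = √(2·2.86×10⁻⁸/0.0268) = 1.46×10⁻³ m/s.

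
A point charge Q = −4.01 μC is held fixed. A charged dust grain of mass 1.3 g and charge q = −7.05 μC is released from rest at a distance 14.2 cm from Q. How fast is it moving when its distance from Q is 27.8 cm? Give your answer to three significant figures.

Only the electrostatic force acts, so mechanical energy is conserved: ½mv² = U₁ − U₂ = kQq(1/r₁ − 1/r₂).
U₁ − U₂ = (8.99×10⁹ N·m²/C²)(-4.01×10⁻⁶ C)(-7.05×10⁻⁶ C)(1/0.142 − 1/0.278) = 0.876 J.
v = √(2·0.876/1.30×10⁻³) = 36.7 m/s.

36.7 m/s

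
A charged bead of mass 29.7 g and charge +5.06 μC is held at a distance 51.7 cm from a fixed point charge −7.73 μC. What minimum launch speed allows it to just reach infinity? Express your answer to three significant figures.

To just escape, total mechanical energy must reach zero at infinity: ½mv²_min + U = 0, so ½mv²_min = −U = |kQq|/r.
|U| = |kQq|/r = (8.99×10⁹ N·m²/C²)(7.73×10⁻⁶)(5.06×10⁻⁶)/(0.517) = 0.680 J.
v_min = √(2|U|/m) = √(2·0.680/0.0297) = 6.77 m/s.

6.77 m/s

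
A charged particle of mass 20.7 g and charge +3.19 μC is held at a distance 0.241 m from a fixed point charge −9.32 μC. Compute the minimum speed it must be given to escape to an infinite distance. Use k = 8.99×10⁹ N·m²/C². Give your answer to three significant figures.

To just escape, total mechanical energy must reach zero at infinity: ½mv²_min + U = 0, so ½mv²_min = −U = |kQq|/r.
|U| = |kQq|/r = (8.99×10⁹ N·m²/C²)(9.32×10⁻⁶)(3.19×10⁻⁶)/(0.241) = 1.11 J.
v_min = √(2|U|/m) = √(2·1.11/0.0207) = 10.4 m/s.

10.4 m/s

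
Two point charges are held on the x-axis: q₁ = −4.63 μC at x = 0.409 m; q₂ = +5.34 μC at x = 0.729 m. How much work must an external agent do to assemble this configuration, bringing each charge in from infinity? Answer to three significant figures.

-0.695 J

The work to assemble the configuration equals its total potential energy, U = Σ kqᵢqⱼ/rᵢⱼ over all pairs.
Pair separations: r₁₂ = 0.320 m.
U = (-0.695) = -0.695 J.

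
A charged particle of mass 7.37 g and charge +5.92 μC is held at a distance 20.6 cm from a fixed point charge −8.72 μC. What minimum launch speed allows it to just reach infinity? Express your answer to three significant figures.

24.7 m/s

To just escape, total mechanical energy must reach zero at infinity: ½mv²_min + U = 0, so ½mv²_min = −U = |kQq|/r.
|U| = |kQq|/r = (8.99×10⁹ N·m²/C²)(8.72×10⁻⁶)(5.92×10⁻⁶)/(0.206) = 2.25 J.
v_min = √(2|U|/m) = √(2·2.25/7.37×10⁻³) = 24.7 m/s.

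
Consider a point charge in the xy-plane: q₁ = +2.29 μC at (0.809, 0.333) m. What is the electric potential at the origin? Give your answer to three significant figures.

2.35×10⁴ V

The total potential is the scalar sum of each charge's contribution, V = Σ kqᵢ/rᵢ.
Distances from the field point to each charge: r₁ = 0.875 m.
V = k[(2.29×10⁻⁶)/(0.875)] = 2.35×10⁴ V.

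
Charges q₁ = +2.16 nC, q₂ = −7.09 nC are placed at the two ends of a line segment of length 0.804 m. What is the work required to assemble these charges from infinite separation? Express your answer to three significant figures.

-1.71×10⁻⁷ J

The work to assemble the configuration equals its total potential energy, U = Σ kqᵢqⱼ/rᵢⱼ over all pairs.
The separation is r = 0.804 m.
U = (-1.71×10⁻⁷) = -1.71×10⁻⁷ J.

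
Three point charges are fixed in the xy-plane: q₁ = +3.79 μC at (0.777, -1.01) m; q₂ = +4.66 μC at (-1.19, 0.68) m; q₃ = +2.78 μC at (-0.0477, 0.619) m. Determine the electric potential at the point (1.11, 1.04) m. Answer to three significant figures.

Electric potential is a scalar, so the contributions from each charge add algebraically: V = Σ kqᵢ/rᵢ.
Distances from the field point to each charge: r₁ = 2.08 m, r₂ = 2.33 m, r₃ = 1.23 m.
V = k[(3.79×10⁻⁶)/(2.08) + (4.66×10⁻⁶)/(2.33) + (2.78×10⁻⁶)/(1.23)] = 5.47×10⁴ V.

5.47×10⁴ V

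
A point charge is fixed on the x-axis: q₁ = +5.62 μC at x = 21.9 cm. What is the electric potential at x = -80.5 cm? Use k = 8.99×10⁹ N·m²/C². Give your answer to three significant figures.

4.93×10⁴ V

The total potential is the scalar sum of each charge's contribution, V = Σ kqᵢ/rᵢ.
V = k[(5.62×10⁻⁶)/(1.02)] = 4.93×10⁴ V.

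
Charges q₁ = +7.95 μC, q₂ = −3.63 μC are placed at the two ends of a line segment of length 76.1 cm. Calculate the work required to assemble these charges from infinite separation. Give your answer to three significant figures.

-0.341 J

The work to assemble the configuration equals its total potential energy, U = Σ kqᵢqⱼ/rᵢⱼ over all pairs.
The separation is r = 0.761 m.
U = (-0.341) = -0.341 J.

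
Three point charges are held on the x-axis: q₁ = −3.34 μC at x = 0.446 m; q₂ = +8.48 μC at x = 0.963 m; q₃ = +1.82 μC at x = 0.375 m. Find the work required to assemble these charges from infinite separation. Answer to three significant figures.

-1.03 J

The assembly work is the sum of pairwise potential energies, U = Σ_{i<j} kqᵢqⱼ/rᵢⱼ.
Pair separations: r₁₂ = 0.517 m, r₁₃ = 0.0710 m, r₂₃ = 0.588 m.
U = (-0.493) + (-0.770) + (0.236) = -1.03 J.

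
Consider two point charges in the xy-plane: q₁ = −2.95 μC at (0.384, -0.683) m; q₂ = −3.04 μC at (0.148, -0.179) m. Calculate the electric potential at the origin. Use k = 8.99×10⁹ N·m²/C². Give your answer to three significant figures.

-1.52×10⁵ V

The total potential is the scalar sum of each charge's contribution, V = Σ kqᵢ/rᵢ.
Distances from the field point to each charge: r₁ = 0.784 m, r₂ = 0.232 m.
V = k[(-2.95×10⁻⁶)/(0.784) + (-3.04×10⁻⁶)/(0.232)] = -1.52×10⁵ V.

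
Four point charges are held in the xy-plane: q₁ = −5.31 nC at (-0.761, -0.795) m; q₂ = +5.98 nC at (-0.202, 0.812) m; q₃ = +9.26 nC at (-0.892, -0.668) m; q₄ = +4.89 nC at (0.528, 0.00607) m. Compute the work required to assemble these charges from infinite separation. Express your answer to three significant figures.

The work to assemble the configuration equals its total potential energy, U = Σ kqᵢqⱼ/rᵢⱼ over all pairs.
Pair separations: r₁₂ = 1.70 m, r₁₃ = 0.182 m, r₁₄ = 1.52 m, r₂₃ = 1.63 m, r₂₄ = 1.09 m, r₃₄ = 1.57 m.
Summing all 6 pair terms gives U = -1.94×10⁻⁶ J.

-1.94×10⁻⁶ J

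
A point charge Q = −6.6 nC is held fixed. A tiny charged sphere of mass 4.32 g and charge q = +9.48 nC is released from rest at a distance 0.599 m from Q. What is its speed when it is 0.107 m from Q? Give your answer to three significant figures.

Only the electrostatic force acts, so mechanical energy is conserved: ½mv² = U₁ − U₂ = kQq(1/r₁ − 1/r₂).
U₁ − U₂ = (8.99×10⁹ N·m²/C²)(-6.60×10⁻⁹ C)(9.48×10⁻⁹ C)(1/0.599 − 1/0.107) = 4.32×10⁻⁶ J.
v = √(2·4.32×10⁻⁶/4.32×10⁻³) = 0.0447 m/s.

0.0447 m/s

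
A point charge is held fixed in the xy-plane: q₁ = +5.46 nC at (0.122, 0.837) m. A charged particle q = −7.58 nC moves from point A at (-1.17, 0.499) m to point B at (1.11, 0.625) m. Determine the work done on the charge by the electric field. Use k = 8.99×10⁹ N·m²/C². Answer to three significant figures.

8.96×10⁻⁸ J

The work done by the electric force is W_field = −ΔU = −q(V_B − V_A) = q(V_A − V_B).
At A: distance to the source charge is 1.34 m; V_A = kq₁/r = 36.8 V.
At B: distance to the source charge is 1.01 m; V_B = kq₁/r = 48.6 V.
ΔV = V_B − V_A = 11.8 V.
W_field = −qΔV = −(-7.58×10⁻⁹ C)(11.8 V) = 8.96×10⁻⁸ J.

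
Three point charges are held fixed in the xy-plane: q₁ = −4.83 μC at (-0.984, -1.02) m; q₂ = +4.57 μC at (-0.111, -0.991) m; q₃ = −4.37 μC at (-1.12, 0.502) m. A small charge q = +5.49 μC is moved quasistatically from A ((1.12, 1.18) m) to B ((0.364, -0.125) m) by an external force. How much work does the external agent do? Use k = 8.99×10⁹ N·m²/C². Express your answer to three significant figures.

For quasistatic motion the external work equals the change in potential energy: W_ext = qΔV = q(V_B − V_A).
At A: distances to the source charges are 3.04 m, 2.50 m, 2.34 m; V_A = Σ kqᵢ/rᵢ = -1.46×10⁴ V.
At B: distances to the source charges are 1.62 m, 0.988 m, 1.61 m; V_B = Σ kqᵢ/rᵢ = -9630 V.
ΔV = V_B − V_A = 4960 V.
W_ext = qΔV = (5.49×10⁻⁶ C)(4960 V) = 0.0272 J.

0.0272 J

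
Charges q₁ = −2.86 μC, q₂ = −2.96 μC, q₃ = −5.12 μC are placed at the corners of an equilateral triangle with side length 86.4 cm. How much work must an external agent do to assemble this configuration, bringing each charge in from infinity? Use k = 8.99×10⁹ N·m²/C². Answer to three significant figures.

The assembly work is the sum of pairwise potential energies, U = Σ_{i<j} kqᵢqⱼ/rᵢⱼ.
All three pair separations equal the side length, 0.864 m.
U = (0.0881) + (0.152) + (0.158) = 0.398 J.

0.398 J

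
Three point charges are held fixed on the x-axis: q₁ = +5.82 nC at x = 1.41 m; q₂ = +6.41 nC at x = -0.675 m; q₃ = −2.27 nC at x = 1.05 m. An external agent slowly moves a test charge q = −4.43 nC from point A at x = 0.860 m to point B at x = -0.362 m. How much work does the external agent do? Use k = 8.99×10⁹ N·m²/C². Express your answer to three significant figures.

For quasistatic motion the external work equals the change in potential energy: W_ext = qΔV = q(V_B − V_A).
At A: distances to the source charges are 0.550 m, 1.54 m, 0.190 m; V_A = Σ kqᵢ/rᵢ = 25.3 V.
At B: distances to the source charges are 1.77 m, 0.313 m, 1.41 m; V_B = Σ kqᵢ/rᵢ = 199 V.
ΔV = V_B − V_A = 174 V.
W_ext = qΔV = (-4.43×10⁻⁹ C)(174 V) = -7.70×10⁻⁷ J.

-7.70×10⁻⁷ J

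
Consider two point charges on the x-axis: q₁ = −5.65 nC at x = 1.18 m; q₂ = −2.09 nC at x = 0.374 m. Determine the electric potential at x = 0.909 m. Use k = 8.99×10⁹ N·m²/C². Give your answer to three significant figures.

Electric potential is a scalar, so the contributions from each charge add algebraically: V = Σ kqᵢ/rᵢ.
Distances from the field point to each charge: r₁ = 0.271 m, r₂ = 0.535 m.
V = k[(-5.65×10⁻⁹)/(0.271) + (-2.09×10⁻⁹)/(0.535)] = -223 V.

-223 V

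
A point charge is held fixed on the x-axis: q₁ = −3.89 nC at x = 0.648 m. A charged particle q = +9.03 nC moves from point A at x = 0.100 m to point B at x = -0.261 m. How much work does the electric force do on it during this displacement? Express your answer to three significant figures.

The work done by the electric force is W_field = −ΔU = −q(V_B − V_A) = q(V_A − V_B).
At A: distance to the source charge is 0.548 m; V_A = kq₁/r = -63.8 V.
At B: distance to the source charge is 0.909 m; V_B = kq₁/r = -38.5 V.
ΔV = V_B − V_A = 25.3 V.
W_field = −qΔV = −(9.03×10⁻⁹ C)(25.3 V) = -2.29×10⁻⁷ J.

-2.29×10⁻⁷ J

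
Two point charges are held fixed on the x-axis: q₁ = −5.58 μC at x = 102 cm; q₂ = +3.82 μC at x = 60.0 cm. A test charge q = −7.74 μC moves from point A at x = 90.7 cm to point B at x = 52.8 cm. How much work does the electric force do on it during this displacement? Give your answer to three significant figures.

The work done by the electric force is W_field = −ΔU = −q(V_B − V_A) = q(V_A − V_B).
At A: distances to the source charges are 0.113 m, 0.307 m; V_A = Σ kqᵢ/rᵢ = -3.32×10⁵ V.
At B: distances to the source charges are 0.492 m, 0.0720 m; V_B = Σ kqᵢ/rᵢ = 3.75×10⁵ V.
ΔV = V_B − V_A = 7.07×10⁵ V.
W_field = −qΔV = −(-7.74×10⁻⁶ C)(7.07×10⁵ V) = 5.47 J.

5.47 J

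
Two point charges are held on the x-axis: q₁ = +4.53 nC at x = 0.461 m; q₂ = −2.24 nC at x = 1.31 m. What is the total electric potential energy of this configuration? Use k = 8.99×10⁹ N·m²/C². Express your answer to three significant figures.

-1.07×10⁻⁷ J

The work to assemble the configuration equals its total potential energy, U = Σ kqᵢqⱼ/rᵢⱼ over all pairs.
Pair separations: r₁₂ = 0.849 m.
U = (-1.07×10⁻⁷) = -1.07×10⁻⁷ J.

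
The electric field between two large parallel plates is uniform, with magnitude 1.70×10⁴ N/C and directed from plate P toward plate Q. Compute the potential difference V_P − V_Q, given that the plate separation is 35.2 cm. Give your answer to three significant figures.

5980 V

In a uniform field, potential decreases in the direction of E: ΔV = −E·d for a displacement d parallel to E.
Going from Q to P is a displacement of 35.2 cm opposite to the field, so V_P − V_Q = +Ed = 5980 V.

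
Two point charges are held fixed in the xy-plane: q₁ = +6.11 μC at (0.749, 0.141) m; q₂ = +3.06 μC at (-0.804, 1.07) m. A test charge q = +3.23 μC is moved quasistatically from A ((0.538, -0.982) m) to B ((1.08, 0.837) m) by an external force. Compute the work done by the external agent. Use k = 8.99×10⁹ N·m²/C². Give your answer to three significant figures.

For quasistatic motion the external work equals the change in potential energy: W_ext = qΔV = q(V_B − V_A).
At A: distances to the source charges are 1.14 m, 2.45 m; V_A = Σ kqᵢ/rᵢ = 5.93×10⁴ V.
At B: distances to the source charges are 0.771 m, 1.90 m; V_B = Σ kqᵢ/rᵢ = 8.58×10⁴ V.
ΔV = V_B − V_A = 2.65×10⁴ V.
W_ext = qΔV = (3.23×10⁻⁶ C)(2.65×10⁴ V) = 0.0855 J.

0.0855 J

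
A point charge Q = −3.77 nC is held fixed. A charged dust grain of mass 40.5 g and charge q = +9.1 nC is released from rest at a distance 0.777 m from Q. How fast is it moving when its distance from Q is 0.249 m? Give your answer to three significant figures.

Only the electrostatic force acts, so mechanical energy is conserved: ½mv² = U₁ − U₂ = kQq(1/r₁ − 1/r₂).
U₁ − U₂ = (8.99×10⁹ N·m²/C²)(-3.77×10⁻⁹ C)(9.10×10⁻⁹ C)(1/0.777 − 1/0.249) = 8.42×10⁻⁷ J.
v = √(2·8.42×10⁻⁷/0.0405) = 6.45×10⁻³ m/s.

6.45×10⁻³ m/s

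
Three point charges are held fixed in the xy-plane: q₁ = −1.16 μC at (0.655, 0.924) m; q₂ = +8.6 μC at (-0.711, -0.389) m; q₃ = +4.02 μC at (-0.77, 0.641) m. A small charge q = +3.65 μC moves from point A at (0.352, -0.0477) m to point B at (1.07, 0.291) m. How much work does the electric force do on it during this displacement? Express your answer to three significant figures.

0.147 J

The work done by the electric force is W_field = −ΔU = −q(V_B − V_A) = q(V_A − V_B).
At A: distances to the source charges are 1.02 m, 1.12 m, 1.32 m; V_A = Σ kqᵢ/rᵢ = 8.65×10⁴ V.
At B: distances to the source charges are 0.757 m, 1.91 m, 1.87 m; V_B = Σ kqᵢ/rᵢ = 4.61×10⁴ V.
ΔV = V_B − V_A = -4.04×10⁴ V.
W_field = −qΔV = −(3.65×10⁻⁶ C)(-4.04×10⁴ V) = 0.147 J.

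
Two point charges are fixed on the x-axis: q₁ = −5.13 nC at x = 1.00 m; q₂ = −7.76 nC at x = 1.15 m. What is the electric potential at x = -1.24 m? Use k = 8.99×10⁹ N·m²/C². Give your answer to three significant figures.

The total potential is the scalar sum of each charge's contribution, V = Σ kqᵢ/rᵢ.
Distances from the field point to each charge: r₁ = 2.24 m, r₂ = 2.39 m.
V = k[(-5.13×10⁻⁹)/(2.24) + (-7.76×10⁻⁹)/(2.39)] = -49.8 V.

-49.8 V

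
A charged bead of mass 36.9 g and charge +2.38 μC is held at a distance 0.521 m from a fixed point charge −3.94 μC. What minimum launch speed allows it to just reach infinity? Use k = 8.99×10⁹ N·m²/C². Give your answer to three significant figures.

To just escape, total mechanical energy must reach zero at infinity: ½mv²_min + U = 0, so ½mv²_min = −U = |kQq|/r.
|U| = |kQq|/r = (8.99×10⁹ N·m²/C²)(3.94×10⁻⁶)(2.38×10⁻⁶)/(0.521) = 0.162 J.
v_min = √(2|U|/m) = √(2·0.162/0.0369) = 2.96 m/s.

2.96 m/s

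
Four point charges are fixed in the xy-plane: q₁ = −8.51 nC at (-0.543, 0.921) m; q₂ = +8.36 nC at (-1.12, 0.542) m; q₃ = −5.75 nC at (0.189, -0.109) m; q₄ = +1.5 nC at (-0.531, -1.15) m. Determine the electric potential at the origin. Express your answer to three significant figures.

-237 V

Electric potential is a scalar, so the contributions from each charge add algebraically: V = Σ kqᵢ/rᵢ.
Distances from the field point to each charge: r₁ = 1.07 m, r₂ = 1.24 m, r₃ = 0.218 m, r₄ = 1.27 m.
V = k[(-8.51×10⁻⁹)/(1.07) + (8.36×10⁻⁹)/(1.24) + (-5.75×10⁻⁹)/(0.218) + (1.50×10⁻⁹)/(1.27)] = -237 V.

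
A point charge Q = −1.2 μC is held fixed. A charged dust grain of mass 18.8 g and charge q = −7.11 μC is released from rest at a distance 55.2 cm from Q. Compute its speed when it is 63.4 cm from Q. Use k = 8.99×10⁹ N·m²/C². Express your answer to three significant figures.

Only the electrostatic force acts, so mechanical energy is conserved: ½mv² = U₁ − U₂ = kQq(1/r₁ − 1/r₂).
U₁ − U₂ = (8.99×10⁹ N·m²/C²)(-1.20×10⁻⁶ C)(-7.11×10⁻⁶ C)(1/0.552 − 1/0.634) = 0.0180 J.
v = √(2·0.0180/0.0188) = 1.38 m/s.

1.38 m/s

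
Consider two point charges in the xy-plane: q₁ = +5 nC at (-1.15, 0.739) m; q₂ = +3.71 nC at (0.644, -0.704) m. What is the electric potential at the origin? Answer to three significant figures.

67.8 V

Electric potential is a scalar, so the contributions from each charge add algebraically: V = Σ kqᵢ/rᵢ.
Distances from the field point to each charge: r₁ = 1.37 m, r₂ = 0.954 m.
V = k[(5.00×10⁻⁹)/(1.37) + (3.71×10⁻⁹)/(0.954)] = 67.8 V.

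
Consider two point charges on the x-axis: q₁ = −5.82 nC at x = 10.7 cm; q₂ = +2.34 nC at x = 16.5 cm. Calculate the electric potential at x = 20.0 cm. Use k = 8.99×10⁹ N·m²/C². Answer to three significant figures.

38.4 V

The total potential is the scalar sum of each charge's contribution, V = Σ kqᵢ/rᵢ.
Distances from the field point to each charge: r₁ = 0.0930 m, r₂ = 0.0350 m.
V = k[(-5.82×10⁻⁹)/(0.0930) + (2.34×10⁻⁹)/(0.0350)] = 38.4 V.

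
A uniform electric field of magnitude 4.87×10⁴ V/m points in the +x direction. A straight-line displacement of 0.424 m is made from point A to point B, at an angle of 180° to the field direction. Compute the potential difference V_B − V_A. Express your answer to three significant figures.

Only the component of displacement along E changes the potential: ΔV = −E·d·cosθ.
ΔV = −(4.87×10⁴ V/m)(0.424 m)cos180° = 2.06×10⁴ V.

2.06×10⁴ V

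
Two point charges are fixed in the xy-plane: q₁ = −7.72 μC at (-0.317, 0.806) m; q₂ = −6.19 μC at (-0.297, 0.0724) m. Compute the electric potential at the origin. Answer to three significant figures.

The total potential is the scalar sum of each charge's contribution, V = Σ kqᵢ/rᵢ.
Distances from the field point to each charge: r₁ = 0.866 m, r₂ = 0.306 m.
V = k[(-7.72×10⁻⁶)/(0.866) + (-6.19×10⁻⁶)/(0.306)] = -2.62×10⁵ V.

-2.62×10⁵ V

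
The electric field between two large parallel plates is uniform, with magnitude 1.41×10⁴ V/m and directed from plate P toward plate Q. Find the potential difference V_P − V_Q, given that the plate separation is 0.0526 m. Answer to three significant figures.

In a uniform field, potential decreases in the direction of E: ΔV = −E·d for a displacement d parallel to E.
Going from Q to P is a displacement of 0.0526 m opposite to the field, so V_P − V_Q = +Ed = 742 V.

742 V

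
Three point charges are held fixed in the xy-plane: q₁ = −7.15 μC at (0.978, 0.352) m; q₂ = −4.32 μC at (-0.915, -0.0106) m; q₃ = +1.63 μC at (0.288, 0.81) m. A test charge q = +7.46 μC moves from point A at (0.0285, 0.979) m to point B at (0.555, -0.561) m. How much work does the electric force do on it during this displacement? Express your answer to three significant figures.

The work done by the electric force is W_field = −ΔU = −q(V_B − V_A) = q(V_A − V_B).
At A: distances to the source charges are 1.14 m, 1.37 m, 0.310 m; V_A = Σ kqᵢ/rᵢ = -3.76×10⁴ V.
At B: distances to the source charges are 1.01 m, 1.57 m, 1.40 m; V_B = Σ kqᵢ/rᵢ = -7.81×10⁴ V.
ΔV = V_B − V_A = -4.06×10⁴ V.
W_field = −qΔV = −(7.46×10⁻⁶ C)(-4.06×10⁴ V) = 0.303 J.

0.303 J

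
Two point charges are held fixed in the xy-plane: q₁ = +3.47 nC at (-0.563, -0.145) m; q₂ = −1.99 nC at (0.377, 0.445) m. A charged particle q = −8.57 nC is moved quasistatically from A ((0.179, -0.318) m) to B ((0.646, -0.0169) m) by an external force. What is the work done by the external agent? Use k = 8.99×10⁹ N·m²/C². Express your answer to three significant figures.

For quasistatic motion the external work equals the change in potential energy: W_ext = qΔV = q(V_B − V_A).
At A: distances to the source charges are 0.762 m, 0.788 m; V_A = Σ kqᵢ/rᵢ = 18.2 V.
At B: distances to the source charges are 1.22 m, 0.535 m; V_B = Σ kqᵢ/rᵢ = -7.81 V.
ΔV = V_B − V_A = -26.1 V.
W_ext = qΔV = (-8.57×10⁻⁹ C)(-26.1 V) = 2.23×10⁻⁷ J.

2.23×10⁻⁷ J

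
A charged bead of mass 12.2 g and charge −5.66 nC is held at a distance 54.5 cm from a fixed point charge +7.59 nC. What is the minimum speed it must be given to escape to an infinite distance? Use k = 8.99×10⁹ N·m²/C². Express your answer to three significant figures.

To just escape, total mechanical energy must reach zero at infinity: ½mv²_min + U = 0, so ½mv²_min = −U = |kQq|/r.
|U| = |kQq|/r = (8.99×10⁹ N·m²/C²)(7.59×10⁻⁹)(5.66×10⁻⁹)/(0.545) = 7.09×10⁻⁷ J.
v_min = √(2|U|/m) = √(2·7.09×10⁻⁷/0.0122) = 0.0108 m/s.

0.0108 m/s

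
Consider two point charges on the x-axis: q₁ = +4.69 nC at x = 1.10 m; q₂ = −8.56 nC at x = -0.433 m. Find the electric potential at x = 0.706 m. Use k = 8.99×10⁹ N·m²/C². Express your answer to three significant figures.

The total potential is the scalar sum of each charge's contribution, V = Σ kqᵢ/rᵢ.
Distances from the field point to each charge: r₁ = 0.394 m, r₂ = 1.14 m.
V = k[(4.69×10⁻⁹)/(0.394) + (-8.56×10⁻⁹)/(1.14)] = 39.4 V.

39.4 V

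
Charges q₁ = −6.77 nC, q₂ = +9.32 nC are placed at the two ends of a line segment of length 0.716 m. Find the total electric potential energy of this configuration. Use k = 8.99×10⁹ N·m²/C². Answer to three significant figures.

The assembly work is the sum of pairwise potential energies, U = Σ_{i<j} kqᵢqⱼ/rᵢⱼ.
The separation is r = 0.716 m.
U = (-7.92×10⁻⁷) = -7.92×10⁻⁷ J.

-7.92×10⁻⁷ J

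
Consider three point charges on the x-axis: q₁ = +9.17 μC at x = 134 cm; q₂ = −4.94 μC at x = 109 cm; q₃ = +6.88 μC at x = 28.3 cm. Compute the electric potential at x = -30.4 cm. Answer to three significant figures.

Electric potential is a scalar, so the contributions from each charge add algebraically: V = Σ kqᵢ/rᵢ.
Distances from the field point to each charge: r₁ = 1.64 m, r₂ = 1.39 m, r₃ = 0.587 m.
V = k[(9.17×10⁻⁶)/(1.64) + (-4.94×10⁻⁶)/(1.39) + (6.88×10⁻⁶)/(0.587)] = 1.24×10⁵ V.

1.24×10⁵ V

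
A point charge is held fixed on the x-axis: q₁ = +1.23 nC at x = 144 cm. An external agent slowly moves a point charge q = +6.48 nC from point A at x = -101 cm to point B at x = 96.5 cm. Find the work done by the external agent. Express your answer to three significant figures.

1.22×10⁻⁷ J

For quasistatic motion the external work equals the change in potential energy: W_ext = qΔV = q(V_B − V_A).
At A: distance to the source charge is 2.45 m; V_A = kq₁/r = 4.51 V.
At B: distance to the source charge is 0.475 m; V_B = kq₁/r = 23.3 V.
ΔV = V_B − V_A = 18.8 V.
W_ext = qΔV = (6.48×10⁻⁹ C)(18.8 V) = 1.22×10⁻⁷ J.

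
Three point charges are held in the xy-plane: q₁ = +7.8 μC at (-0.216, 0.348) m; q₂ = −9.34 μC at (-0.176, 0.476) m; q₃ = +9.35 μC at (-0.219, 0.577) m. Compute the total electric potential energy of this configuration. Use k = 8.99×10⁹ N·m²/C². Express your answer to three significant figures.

The assembly work is the sum of pairwise potential energies, U = Σ_{i<j} kqᵢqⱼ/rᵢⱼ.
Pair separations: r₁₂ = 0.134 m, r₁₃ = 0.229 m, r₂₃ = 0.110 m.
U = (-4.88) + (2.86) + (-7.15) = -9.17 J.

-9.17 J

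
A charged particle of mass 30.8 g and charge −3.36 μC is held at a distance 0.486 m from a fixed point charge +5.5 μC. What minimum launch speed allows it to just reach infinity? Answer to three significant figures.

To just escape, total mechanical energy must reach zero at infinity: ½mv²_min + U = 0, so ½mv²_min = −U = |kQq|/r.
|U| = |kQq|/r = (8.99×10⁹ N·m²/C²)(5.50×10⁻⁶)(3.36×10⁻⁶)/(0.486) = 0.342 J.
v_min = √(2|U|/m) = √(2·0.342/0.0308) = 4.71 m/s.

4.71 m/s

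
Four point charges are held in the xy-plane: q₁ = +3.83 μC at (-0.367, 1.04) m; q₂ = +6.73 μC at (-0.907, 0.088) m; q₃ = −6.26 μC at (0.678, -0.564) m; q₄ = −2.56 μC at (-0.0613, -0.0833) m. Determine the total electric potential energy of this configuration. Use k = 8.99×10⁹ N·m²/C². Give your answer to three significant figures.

-0.214 J

The work to assemble the configuration equals its total potential energy, U = Σ kqᵢqⱼ/rᵢⱼ over all pairs.
Pair separations: r₁₂ = 1.09 m, r₁₃ = 1.91 m, r₁₄ = 1.16 m, r₂₃ = 1.71 m, r₂₄ = 0.863 m, r₃₄ = 0.882 m.
Summing all 6 pair terms gives U = -0.214 J.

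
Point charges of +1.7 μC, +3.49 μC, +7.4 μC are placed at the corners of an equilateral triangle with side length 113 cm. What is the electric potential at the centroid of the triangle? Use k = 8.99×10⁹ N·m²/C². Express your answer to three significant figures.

1.73×10⁵ V

Electric potential is a scalar, so the contributions from each charge add algebraically: V = Σ kqᵢ/rᵢ.
The distance from each vertex to the centroid is a/√3 = 0.652 m.
V = k[(1.70×10⁻⁶)/(0.652) + (3.49×10⁻⁶)/(0.652) + (7.40×10⁻⁶)/(0.652)] = 1.73×10⁵ V.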